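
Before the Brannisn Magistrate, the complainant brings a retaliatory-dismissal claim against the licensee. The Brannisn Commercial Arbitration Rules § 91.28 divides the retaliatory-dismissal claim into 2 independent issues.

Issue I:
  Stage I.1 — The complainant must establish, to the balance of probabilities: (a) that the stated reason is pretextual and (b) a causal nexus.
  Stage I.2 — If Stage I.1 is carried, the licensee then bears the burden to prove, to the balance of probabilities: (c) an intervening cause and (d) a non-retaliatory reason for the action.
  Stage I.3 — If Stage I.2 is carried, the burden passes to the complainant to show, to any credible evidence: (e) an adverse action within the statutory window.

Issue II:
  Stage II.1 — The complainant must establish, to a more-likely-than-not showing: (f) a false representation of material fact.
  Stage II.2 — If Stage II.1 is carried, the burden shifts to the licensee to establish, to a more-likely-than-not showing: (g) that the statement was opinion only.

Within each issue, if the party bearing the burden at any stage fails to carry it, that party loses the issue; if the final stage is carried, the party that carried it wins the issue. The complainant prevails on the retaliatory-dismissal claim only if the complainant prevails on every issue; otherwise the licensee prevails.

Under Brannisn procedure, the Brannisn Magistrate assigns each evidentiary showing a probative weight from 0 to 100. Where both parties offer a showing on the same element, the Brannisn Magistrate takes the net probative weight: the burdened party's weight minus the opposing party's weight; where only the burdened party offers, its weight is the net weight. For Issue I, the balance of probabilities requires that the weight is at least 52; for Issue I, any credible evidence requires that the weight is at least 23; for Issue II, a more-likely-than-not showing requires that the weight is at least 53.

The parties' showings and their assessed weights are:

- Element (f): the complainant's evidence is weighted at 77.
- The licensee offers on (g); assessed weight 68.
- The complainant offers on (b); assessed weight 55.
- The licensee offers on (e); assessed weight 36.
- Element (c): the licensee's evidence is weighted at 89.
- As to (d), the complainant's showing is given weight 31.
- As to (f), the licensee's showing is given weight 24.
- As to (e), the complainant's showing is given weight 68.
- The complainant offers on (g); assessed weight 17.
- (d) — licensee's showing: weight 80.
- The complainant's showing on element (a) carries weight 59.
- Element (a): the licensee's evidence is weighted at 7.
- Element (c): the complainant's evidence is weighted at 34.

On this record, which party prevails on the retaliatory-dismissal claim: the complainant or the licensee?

complainant

— Issue I —
At Stage I.1 the complainant must meet the balance of probabilities (weight is at least 52): on (a) the weight is 59 less the opposing 7 gives net 52, which does reach 52, so (a) meets the standard; on (b) the weight is 55, which does reach 52, so (b) meets the standard.
  Stage I.1 carried; the burden shifts to the licensee.
At Stage I.2 the licensee must meet the balance of probabilities (weight is at least 52): on (c) the weight is 89 less the opposing 34 gives net 55, which does reach 52, so (c) meets the standard; on (d) the weight is 80 less the opposing 31 gives net 49, < 52, so (d) does not meet the standard.
  Not every element is met, so the licensee fails to carry Stage I.2.
The analysis ends at Stage I.2; the complainant prevails on this issue.
— Issue II —
Stage II.1 (complainant, a more-likely-than-not showing, weight is at least 53): (f) net 77−24=53 ≥ 53 — meets.
  Stage II.1 carried; the burden shifts to the licensee.
Stage II.2 (licensee, a more-likely-than-not showing, weight is at least 53): (g) net 68−17=51 < 53 — fails.
  Not every element is met, so the licensee fails to carry Stage II.2.
The complainant prevails on this issue.
Per-issue: Issue I → complainant; Issue II → complainant. The complainant must prevail on every issue; overall, the complainant prevails.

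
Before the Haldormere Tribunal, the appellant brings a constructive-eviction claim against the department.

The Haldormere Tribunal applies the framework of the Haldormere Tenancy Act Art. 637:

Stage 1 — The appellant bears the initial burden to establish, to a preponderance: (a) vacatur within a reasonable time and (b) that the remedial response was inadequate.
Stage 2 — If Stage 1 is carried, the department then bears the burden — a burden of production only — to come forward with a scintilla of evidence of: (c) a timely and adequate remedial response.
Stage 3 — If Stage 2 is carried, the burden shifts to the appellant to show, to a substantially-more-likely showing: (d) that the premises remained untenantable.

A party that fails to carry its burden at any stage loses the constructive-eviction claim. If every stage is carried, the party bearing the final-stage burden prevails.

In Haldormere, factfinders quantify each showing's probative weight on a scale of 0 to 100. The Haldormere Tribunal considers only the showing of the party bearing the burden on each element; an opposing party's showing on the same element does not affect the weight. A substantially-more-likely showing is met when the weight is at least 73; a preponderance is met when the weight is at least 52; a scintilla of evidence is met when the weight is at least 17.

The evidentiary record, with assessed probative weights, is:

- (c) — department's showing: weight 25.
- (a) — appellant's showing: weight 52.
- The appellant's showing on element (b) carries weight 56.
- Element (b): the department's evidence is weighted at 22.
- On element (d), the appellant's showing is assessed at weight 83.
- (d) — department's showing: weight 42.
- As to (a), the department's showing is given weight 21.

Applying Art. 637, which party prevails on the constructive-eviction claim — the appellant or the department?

Stage 1 — burden on appellant; standard: a preponderance (weight is at least 52).
    (a): 52 (department's 21 disregarded) ≥ 52 [met]
    (b): 56 (department's 22 disregarded) ≥ 52 [met]
  Stage 1 carried; the burden shifts to the department.
Stage 2 — burden on department; standard: a scintilla of evidence (weight is at least 17).
    (c): 25 ≥ 17 [met]
  Stage 2 is satisfied; the onus moves to the appellant.
Stage 3 — burden on appellant; standard: a substantially-more-likely showing (weight is at least 73).
    (d): 83 (department's 42 disregarded) ≥ 73 [met]
  The appellant carries the last stage.
With every stage satisfied, the appellant prevails.

appellant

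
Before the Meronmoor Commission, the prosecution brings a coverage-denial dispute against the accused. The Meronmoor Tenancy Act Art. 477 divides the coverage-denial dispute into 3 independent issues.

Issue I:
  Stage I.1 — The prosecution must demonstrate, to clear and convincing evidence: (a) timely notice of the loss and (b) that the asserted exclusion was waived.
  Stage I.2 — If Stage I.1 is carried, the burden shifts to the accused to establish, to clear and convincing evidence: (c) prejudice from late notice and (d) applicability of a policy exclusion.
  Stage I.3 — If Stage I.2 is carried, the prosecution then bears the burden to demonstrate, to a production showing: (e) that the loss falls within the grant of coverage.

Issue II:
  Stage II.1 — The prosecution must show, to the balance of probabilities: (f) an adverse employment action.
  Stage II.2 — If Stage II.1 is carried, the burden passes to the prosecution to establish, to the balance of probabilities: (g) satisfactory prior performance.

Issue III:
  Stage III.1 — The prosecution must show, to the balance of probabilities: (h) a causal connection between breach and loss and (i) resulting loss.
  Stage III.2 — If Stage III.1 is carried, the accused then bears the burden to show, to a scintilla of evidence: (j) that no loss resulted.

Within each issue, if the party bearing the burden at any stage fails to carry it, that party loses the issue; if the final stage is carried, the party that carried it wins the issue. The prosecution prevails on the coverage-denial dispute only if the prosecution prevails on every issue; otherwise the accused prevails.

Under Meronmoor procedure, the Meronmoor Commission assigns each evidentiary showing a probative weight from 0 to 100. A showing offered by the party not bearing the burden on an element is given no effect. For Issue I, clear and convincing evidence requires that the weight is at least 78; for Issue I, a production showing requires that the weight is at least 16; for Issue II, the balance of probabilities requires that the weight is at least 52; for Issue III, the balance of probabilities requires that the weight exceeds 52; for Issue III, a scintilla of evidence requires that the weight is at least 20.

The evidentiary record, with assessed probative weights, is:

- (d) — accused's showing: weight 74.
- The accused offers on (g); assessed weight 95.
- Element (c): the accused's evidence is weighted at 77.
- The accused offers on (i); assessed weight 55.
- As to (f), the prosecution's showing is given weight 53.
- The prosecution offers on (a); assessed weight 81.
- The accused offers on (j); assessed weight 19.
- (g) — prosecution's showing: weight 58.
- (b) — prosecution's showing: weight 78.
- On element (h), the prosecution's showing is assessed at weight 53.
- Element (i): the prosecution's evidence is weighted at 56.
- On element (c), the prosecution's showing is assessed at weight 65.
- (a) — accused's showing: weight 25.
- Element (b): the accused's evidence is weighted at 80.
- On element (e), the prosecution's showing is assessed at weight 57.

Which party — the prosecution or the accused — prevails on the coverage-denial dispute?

— Issue I —
At Stage I.1 the prosecution must meet clear and convincing evidence (weight is at least 78): on (a) the weight is 81 (the accused's 25 is given no effect), ≥ 78, so (a) meets the standard; on (b) the weight is 78 (the accused's 80 is given no effect), ≥ 78, so (b) meets the standard.
  All elements met. The burden passes to the accused.
At Stage I.2 the accused must meet clear and convincing evidence (weight is at least 78): on (c) the weight is 77 (the prosecution's 65 is given no effect), < 78, so (c) does not meet the standard; on (d) the weight is 74, < 78, so (d) does not meet the standard.
  The accused does not carry Stage I.2.
So the prosecution prevails on this issue.
— Issue II —
At Stage II.1 the prosecution must meet the balance of probabilities (weight is at least 52): on (f) the weight is 53, ≥ 52, so (f) meets the standard.
  All elements met. The prosecution retains the burden for Stage II.2.
At Stage II.2 the prosecution must meet the balance of probabilities (weight is at least 52): on (g) the weight is 58 (the accused's 95 is given no effect), which does reach 52, so (g) meets the standard.
  The prosecution carries the last stage.
With every stage satisfied, the prosecution prevails on this issue.
— Issue III —
Stage III.1 — burden on prosecution; standard: the balance of probabilities (weight exceeds 52).
    (h): 53 > 52 [met]
    (i): 56 (accused's 55 disregarded) > 52 [met]
  All elements met. The burden passes to the accused.
Stage III.2 — burden on accused; standard: a scintilla of evidence (weight is at least 20).
    (j): 19 < 20 [not met]
  The accused does not carry Stage III.2.
The analysis ends at Stage III.2; the prosecution prevails on this issue.
Per-issue: Issue I → prosecution; Issue II → prosecution; Issue III → prosecution. The prosecution must prevail on every issue; overall, the prosecution prevails.

prosecution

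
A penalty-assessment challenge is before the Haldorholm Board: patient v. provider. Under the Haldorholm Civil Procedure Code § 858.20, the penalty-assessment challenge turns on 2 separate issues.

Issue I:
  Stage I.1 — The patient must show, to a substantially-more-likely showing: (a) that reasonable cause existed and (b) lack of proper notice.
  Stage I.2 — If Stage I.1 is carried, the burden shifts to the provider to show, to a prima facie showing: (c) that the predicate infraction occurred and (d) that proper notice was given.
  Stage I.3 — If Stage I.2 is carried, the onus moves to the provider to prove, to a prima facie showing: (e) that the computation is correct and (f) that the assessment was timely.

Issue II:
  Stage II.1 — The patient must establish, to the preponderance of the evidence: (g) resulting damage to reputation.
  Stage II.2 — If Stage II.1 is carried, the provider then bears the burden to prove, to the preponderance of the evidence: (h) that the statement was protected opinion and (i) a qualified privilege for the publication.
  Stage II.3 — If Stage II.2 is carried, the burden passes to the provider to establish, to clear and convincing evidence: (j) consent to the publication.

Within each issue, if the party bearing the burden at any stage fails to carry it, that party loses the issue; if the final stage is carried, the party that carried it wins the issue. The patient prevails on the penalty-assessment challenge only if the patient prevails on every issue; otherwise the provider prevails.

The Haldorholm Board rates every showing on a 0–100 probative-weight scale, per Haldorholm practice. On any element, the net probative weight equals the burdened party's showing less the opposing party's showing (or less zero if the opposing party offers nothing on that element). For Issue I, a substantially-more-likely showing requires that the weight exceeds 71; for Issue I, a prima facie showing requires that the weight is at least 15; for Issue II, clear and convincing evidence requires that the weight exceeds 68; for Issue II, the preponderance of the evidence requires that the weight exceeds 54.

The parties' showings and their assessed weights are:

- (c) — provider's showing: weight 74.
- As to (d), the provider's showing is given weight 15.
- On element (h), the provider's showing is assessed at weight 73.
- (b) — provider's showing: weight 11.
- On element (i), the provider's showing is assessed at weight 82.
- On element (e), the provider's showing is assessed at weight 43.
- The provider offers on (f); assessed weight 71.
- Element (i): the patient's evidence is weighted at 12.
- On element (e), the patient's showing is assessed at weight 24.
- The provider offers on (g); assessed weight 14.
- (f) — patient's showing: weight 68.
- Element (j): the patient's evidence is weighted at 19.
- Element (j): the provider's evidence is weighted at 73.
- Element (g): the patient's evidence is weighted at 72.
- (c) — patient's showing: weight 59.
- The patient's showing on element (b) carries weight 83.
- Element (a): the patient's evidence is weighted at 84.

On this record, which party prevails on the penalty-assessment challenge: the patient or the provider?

patient

— Issue I —
Stage I.1 (patient, a substantially-more-likely showing, weight exceeds 71): (a) 84 > 71 — meets; (b) net 83−11=72 > 71 — meets.
  Stage I.1 carried; the burden shifts to the provider.
Stage I.2 (provider, a prima facie showing, weight is at least 15): (c) net 74−59=15 ≥ 15 — meets; (d) 15 ≥ 15 — meets.
  All elements met. The provider retains the burden for Stage I.3.
Stage I.3 (provider, a prima facie showing, weight is at least 15): (e) net 43−24=19 ≥ 15 — meets; (f) net 71−68=3 < 15 — fails.
  Not every element is met, so the provider fails to carry Stage I.3.
The patient prevails on this issue.
— Issue II —
At Stage II.1 the patient must meet the preponderance of the evidence (weight exceeds 54): on (g) the weight is 72 less the opposing 14 gives net 58, > 54, so (g) meets the standard.
  Stage II.1 is satisfied; the onus moves to the provider.
At Stage II.2 the provider must meet the preponderance of the evidence (weight exceeds 54): on (h) the weight is 73, > 54, so (h) meets the standard; on (i) the weight is 82 less the opposing 12 gives net 70, > 54, so (i) meets the standard.
  All elements met. The provider retains the burden for Stage II.3.
At Stage II.3 the provider must meet clear and convincing evidence (weight exceeds 68): on (j) the weight is 73 less the opposing 19 gives net 54, ≤ 68, so (j) does not meet the standard.
  Not every element is met, so the provider fails to carry Stage II.3.
The analysis ends at Stage II.3; the patient prevails on this issue.
Per-issue: Issue I → patient; Issue II → patient. The patient must prevail on every issue; overall, the patient prevails.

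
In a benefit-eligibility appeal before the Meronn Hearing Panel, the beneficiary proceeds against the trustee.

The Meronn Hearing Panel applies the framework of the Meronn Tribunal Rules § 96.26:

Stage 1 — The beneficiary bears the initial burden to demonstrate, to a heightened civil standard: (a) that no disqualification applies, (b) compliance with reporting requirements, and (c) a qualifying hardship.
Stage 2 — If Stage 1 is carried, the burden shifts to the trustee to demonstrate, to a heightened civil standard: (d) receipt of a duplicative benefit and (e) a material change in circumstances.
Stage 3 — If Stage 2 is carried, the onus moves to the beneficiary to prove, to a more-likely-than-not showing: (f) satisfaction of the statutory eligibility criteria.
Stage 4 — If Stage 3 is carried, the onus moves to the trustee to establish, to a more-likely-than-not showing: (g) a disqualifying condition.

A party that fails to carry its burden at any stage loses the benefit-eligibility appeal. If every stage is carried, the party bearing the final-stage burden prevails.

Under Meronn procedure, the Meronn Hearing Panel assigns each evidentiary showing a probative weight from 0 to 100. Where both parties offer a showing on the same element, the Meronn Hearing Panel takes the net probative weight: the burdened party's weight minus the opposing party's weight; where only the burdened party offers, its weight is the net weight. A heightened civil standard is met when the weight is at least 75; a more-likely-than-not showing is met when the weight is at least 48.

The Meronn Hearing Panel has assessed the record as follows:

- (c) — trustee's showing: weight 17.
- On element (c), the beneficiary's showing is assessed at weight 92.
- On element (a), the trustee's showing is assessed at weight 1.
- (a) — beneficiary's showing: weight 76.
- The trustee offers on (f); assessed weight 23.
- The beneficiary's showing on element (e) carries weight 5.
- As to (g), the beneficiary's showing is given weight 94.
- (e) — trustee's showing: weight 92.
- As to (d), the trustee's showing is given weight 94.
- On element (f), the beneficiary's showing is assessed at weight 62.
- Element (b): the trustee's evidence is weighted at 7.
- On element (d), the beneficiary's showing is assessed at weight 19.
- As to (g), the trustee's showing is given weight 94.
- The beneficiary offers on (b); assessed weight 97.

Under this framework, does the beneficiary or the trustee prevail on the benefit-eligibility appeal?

trustee

Stage 1 (beneficiary, a heightened civil standard, weight is at least 75): (a) net 76−1=75 ≥ 75 — meets; (b) net 97−7=90 ≥ 75 — meets; (c) net 92−17=75 ≥ 75 — meets.
  Stage 1 carried; the burden shifts to the trustee.
Stage 2 (trustee, a heightened civil standard, weight is at least 75): (d) net 94−19=75 ≥ 75 — meets; (e) net 92−5=87 ≥ 75 — meets.
  All elements met. The burden passes to the beneficiary.
Stage 3 (beneficiary, a more-likely-than-not showing, weight is at least 48): (f) net 62−23=39 < 48 — fails.
  Not every element is met, so the beneficiary fails to carry Stage 3.
The trustee prevails.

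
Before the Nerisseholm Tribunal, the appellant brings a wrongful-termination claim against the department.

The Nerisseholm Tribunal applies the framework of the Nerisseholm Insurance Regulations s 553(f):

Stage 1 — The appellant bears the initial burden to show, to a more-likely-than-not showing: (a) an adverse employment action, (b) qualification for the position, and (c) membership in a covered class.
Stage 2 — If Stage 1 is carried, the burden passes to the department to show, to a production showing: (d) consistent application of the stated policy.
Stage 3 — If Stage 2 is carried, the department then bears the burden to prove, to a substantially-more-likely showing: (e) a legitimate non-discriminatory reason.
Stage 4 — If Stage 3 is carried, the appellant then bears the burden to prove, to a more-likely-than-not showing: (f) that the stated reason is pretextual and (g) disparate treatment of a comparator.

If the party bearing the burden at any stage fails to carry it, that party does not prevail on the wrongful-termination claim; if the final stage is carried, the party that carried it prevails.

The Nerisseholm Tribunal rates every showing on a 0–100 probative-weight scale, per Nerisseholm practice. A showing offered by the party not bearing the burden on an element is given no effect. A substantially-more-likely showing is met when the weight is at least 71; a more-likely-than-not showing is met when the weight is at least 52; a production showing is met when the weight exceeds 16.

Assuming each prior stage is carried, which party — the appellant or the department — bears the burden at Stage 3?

Stage 3's rule assigns the burden to the department (to a substantially-more-likely showing).

department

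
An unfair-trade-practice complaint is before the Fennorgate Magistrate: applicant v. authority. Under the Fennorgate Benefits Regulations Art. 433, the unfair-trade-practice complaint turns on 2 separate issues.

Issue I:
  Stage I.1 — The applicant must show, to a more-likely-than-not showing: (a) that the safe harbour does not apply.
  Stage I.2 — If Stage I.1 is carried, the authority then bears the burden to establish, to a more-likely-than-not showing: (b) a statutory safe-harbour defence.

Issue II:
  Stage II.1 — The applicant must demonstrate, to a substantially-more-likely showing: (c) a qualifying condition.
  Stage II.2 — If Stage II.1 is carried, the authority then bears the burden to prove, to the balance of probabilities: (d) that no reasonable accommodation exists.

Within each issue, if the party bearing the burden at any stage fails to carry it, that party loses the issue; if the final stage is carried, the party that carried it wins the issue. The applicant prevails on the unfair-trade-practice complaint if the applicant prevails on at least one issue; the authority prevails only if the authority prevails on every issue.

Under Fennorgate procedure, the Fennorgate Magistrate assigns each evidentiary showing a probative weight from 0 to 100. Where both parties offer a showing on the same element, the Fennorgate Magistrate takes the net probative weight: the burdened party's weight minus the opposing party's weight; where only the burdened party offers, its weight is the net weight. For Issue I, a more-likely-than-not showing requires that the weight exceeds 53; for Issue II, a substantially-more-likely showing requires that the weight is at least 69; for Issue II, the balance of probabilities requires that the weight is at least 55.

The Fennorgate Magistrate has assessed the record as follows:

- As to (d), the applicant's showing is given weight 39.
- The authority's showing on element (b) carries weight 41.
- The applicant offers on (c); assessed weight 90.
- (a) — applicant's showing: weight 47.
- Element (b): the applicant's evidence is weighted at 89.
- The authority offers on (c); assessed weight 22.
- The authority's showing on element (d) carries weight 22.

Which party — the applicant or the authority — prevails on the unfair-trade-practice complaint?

authority

— Issue I —
Stage I.1 (applicant, a more-likely-than-not showing, weight exceeds 53): (a) 47 ≤ 53 — fails.
  Not every element is met, so the applicant fails to carry Stage I.1.
The analysis ends at Stage I.1; the authority prevails on this issue.
— Issue II —
Stage II.1 — burden on applicant; standard: a substantially-more-likely showing (weight is at least 69).
    (c): 90 − 22 = 68 < 69 [not met]
  Not every element is met, so the applicant fails to carry Stage II.1.
So the authority prevails on this issue.
Per-issue: Issue I → authority; Issue II → authority. The applicant must prevail on at least one issue; overall, the authority prevails.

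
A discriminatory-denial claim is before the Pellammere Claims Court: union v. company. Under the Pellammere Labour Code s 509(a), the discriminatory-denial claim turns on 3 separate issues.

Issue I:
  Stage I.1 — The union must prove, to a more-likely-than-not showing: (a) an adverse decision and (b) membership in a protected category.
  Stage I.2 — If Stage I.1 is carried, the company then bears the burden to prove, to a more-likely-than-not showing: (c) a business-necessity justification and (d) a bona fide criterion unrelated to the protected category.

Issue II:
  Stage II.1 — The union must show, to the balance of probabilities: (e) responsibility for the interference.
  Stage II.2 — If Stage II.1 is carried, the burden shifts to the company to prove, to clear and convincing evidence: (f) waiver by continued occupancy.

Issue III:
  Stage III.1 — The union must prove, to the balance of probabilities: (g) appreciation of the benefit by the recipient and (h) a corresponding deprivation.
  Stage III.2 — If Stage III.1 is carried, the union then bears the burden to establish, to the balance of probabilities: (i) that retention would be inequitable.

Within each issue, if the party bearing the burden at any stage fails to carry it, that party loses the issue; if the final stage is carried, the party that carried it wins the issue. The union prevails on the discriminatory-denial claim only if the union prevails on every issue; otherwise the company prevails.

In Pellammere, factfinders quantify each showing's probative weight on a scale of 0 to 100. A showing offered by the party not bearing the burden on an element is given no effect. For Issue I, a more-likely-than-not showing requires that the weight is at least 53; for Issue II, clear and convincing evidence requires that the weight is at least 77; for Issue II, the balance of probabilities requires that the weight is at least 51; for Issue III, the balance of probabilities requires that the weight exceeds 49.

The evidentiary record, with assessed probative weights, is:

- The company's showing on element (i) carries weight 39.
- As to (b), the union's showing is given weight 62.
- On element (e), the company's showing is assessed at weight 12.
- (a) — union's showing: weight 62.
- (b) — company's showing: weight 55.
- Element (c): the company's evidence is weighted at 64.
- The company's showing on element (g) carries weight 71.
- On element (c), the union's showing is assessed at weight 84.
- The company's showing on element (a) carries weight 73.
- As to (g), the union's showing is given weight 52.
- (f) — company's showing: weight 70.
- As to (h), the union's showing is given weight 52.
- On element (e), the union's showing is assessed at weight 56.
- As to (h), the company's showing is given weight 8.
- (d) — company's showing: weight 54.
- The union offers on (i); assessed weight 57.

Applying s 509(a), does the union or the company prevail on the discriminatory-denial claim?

— Issue I —
Stage I.1 — burden on union; standard: a more-likely-than-not showing (weight is at least 53).
    (a): 62 (company's 73 disregarded) ≥ 53 [met]
    (b): 62 (company's 55 disregarded) ≥ 53 [met]
  All elements met. The burden passes to the company.
Stage I.2 — burden on company; standard: a more-likely-than-not showing (weight is at least 53).
    (c): 64 (union's 84 disregarded) ≥ 53 [met]
    (d): 54 ≥ 53 [met]
  All elements met at the final stage.
All stages carried — the company prevails on this issue.
— Issue II —
Stage II.1 — burden on union; standard: the balance of probabilities (weight is at least 51).
    (e): 56 (company's 12 disregarded) ≥ 51 [met]
  All elements met. The burden passes to the company.
Stage II.2 — burden on company; standard: clear and convincing evidence (weight is at least 77).
    (f): 70 < 77 [not met]
  The company does not carry Stage II.2.
The union prevails on this issue.
— Issue III —
Stage III.1 (union, the balance of probabilities, weight exceeds 49): (g) 52 (company's 71 disregarded) > 49 — meets; (h) 52 (company's 8 disregarded) > 49 — meets.
  Stage III.1 carried; the burden remains with the union.
Stage III.2 (union, the balance of probabilities, weight exceeds 49): (i) 57 (company's 39 disregarded) > 49 — meets.
  All elements met at the final stage.
Every stage carried; the union prevails on this issue.
Per-issue: Issue I → company; Issue II → union; Issue III → union. The union must prevail on every issue; overall, the company prevails.

company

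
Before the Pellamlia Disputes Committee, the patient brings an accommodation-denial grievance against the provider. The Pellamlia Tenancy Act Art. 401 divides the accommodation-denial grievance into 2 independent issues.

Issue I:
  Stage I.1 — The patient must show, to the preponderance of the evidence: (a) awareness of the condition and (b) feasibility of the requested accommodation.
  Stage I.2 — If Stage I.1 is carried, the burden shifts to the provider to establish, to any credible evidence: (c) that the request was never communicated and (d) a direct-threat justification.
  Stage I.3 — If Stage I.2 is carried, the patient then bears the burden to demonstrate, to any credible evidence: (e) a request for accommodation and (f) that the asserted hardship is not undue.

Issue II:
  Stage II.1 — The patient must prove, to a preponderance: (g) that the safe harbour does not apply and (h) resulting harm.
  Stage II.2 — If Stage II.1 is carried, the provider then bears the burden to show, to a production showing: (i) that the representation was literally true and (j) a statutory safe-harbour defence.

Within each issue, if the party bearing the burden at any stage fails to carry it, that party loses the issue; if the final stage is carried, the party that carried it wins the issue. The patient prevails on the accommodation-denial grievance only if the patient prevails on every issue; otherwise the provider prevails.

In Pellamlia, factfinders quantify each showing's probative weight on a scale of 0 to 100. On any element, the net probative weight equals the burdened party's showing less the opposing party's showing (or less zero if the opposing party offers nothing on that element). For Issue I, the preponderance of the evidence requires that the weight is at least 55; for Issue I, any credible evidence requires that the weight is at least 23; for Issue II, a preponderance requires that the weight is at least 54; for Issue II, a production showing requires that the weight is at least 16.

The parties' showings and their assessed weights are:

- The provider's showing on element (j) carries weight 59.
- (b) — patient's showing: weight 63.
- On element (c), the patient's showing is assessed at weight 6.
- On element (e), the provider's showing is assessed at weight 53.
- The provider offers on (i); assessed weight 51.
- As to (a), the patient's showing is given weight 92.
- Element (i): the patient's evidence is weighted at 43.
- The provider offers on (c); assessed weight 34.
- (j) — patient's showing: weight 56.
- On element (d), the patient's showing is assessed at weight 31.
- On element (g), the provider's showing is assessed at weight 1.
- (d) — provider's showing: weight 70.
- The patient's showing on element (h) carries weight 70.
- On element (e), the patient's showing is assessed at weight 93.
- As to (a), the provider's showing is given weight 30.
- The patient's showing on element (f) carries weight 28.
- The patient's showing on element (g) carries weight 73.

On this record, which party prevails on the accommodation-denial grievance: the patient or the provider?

— Issue I —
At Stage I.1 the patient must meet the preponderance of the evidence (weight is at least 55): on (a) the weight is 92 less the opposing 30 gives net 62, ≥ 55, so (a) meets the standard; on (b) the weight is 63, which does reach 55, so (b) meets the standard.
  All elements met. The burden passes to the provider.
At Stage I.2 the provider must meet any credible evidence (weight is at least 23): on (c) the weight is 34 less the opposing 6 gives net 28, ≥ 23, so (c) meets the standard; on (d) the weight is 70 less the opposing 31 gives net 39, ≥ 23, so (d) meets the standard.
  Stage I.2 carried; the burden shifts to the patient.
At Stage I.3 the patient must meet any credible evidence (weight is at least 23): on (e) the weight is 93 less the opposing 53 gives net 40, ≥ 23, so (e) meets the standard; on (f) the weight is 28, which does reach 23, so (f) meets the standard.
  The patient carries the last stage.
Every stage carried; the patient prevails on this issue.
— Issue II —
Stage II.1 (patient, a preponderance, weight is at least 54): (g) net 73−1=72 ≥ 54 — meets; (h) 70 ≥ 54 — meets.
  Stage II.1 carried; the burden shifts to the provider.
Stage II.2 (provider, a production showing, weight is at least 16): (i) net 51−43=8 < 16 — fails; (j) net 59−56=3 < 16 — fails.
  The provider does not carry Stage II.2.
The analysis ends at Stage II.2; the patient prevails on this issue.
Per-issue: Issue I → patient; Issue II → patient. The patient must prevail on every issue; overall, the patient prevails.

patient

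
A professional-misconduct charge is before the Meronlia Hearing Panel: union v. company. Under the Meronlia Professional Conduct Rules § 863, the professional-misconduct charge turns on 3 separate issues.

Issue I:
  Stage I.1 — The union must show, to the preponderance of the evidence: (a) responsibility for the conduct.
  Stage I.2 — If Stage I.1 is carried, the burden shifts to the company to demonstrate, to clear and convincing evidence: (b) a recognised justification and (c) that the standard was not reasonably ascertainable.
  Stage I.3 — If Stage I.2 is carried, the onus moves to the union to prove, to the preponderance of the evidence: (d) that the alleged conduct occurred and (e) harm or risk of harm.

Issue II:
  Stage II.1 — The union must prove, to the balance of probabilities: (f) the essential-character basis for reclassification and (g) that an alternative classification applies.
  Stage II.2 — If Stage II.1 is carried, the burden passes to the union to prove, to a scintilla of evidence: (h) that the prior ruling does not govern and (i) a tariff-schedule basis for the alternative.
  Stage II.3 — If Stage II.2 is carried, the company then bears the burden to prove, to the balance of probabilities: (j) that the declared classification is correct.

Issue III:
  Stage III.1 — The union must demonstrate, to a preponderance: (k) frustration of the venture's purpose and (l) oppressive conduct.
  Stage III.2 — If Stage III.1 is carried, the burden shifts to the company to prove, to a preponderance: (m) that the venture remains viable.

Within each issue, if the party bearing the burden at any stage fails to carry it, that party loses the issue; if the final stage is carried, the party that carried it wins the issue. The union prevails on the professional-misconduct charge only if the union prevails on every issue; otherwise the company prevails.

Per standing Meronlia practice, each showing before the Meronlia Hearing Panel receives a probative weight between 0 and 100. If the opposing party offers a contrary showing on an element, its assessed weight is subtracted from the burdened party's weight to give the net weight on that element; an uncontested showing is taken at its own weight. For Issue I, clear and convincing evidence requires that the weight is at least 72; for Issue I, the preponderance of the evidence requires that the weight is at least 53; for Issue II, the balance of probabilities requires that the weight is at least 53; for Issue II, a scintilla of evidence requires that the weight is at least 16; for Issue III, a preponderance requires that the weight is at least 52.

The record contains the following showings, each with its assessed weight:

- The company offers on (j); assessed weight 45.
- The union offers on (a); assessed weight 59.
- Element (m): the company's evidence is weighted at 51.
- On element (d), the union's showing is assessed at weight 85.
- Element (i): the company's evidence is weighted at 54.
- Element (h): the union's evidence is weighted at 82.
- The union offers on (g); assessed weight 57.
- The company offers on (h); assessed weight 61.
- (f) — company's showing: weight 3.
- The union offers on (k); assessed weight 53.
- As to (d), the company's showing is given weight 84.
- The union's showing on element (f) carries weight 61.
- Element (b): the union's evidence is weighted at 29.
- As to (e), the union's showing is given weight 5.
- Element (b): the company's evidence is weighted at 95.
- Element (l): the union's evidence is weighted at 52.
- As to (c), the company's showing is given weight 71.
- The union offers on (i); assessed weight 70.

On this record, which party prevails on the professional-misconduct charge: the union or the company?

— Issue I —
At Stage I.1 the union must meet the preponderance of the evidence (weight is at least 53): on (a) the weight is 59, which does reach 53, so (a) meets the standard.
  The union carries Stage I.1; the company now bears the burden.
At Stage I.2 the company must meet clear and convincing evidence (weight is at least 72): on (b) the weight is 95 less the opposing 29 gives net 66, which does not reach 72, so (b) does not meet the standard; on (c) the weight is 71, < 72, so (c) does not meet the standard.
  Stage I.2 not carried; the company fails its burden.
The analysis ends at Stage I.2; the union prevails on this issue.
— Issue II —
At Stage II.1 the union must meet the balance of probabilities (weight is at least 53): on (f) the weight is 61 less the opposing 3 gives net 58, ≥ 53, so (f) meets the standard; on (g) the weight is 57, which does reach 53, so (g) meets the standard.
  All elements met. The union retains the burden for Stage II.2.
At Stage II.2 the union must meet a scintilla of evidence (weight is at least 16): on (h) the weight is 82 less the opposing 61 gives net 21, ≥ 16, so (h) meets the standard; on (i) the weight is 70 less the opposing 54 gives net 16, which does reach 16, so (i) meets the standard.
  The union carries Stage II.2; the company now bears the burden.
At Stage II.3 the company must meet the balance of probabilities (weight is at least 53): on (j) the weight is 45, < 53, so (j) does not meet the standard.
  The company does not carry Stage II.3.
The analysis ends at Stage II.3; the union prevails on this issue.
— Issue III —
Stage III.1 — burden on union; standard: a preponderance (weight is at least 52).
    (k): 53 ≥ 52 [met]
    (l): 52 ≥ 52 [met]
  Stage III.1 is satisfied; the onus moves to the company.
Stage III.2 — burden on company; standard: a preponderance (weight is at least 52).
    (m): 51 < 52 [not met]
  Not every element is met, so the company fails to carry Stage III.2.
So the union prevails on this issue.
Per-issue: Issue I → union; Issue II → union; Issue III → union. The union must prevail on every issue; overall, the union prevails.

union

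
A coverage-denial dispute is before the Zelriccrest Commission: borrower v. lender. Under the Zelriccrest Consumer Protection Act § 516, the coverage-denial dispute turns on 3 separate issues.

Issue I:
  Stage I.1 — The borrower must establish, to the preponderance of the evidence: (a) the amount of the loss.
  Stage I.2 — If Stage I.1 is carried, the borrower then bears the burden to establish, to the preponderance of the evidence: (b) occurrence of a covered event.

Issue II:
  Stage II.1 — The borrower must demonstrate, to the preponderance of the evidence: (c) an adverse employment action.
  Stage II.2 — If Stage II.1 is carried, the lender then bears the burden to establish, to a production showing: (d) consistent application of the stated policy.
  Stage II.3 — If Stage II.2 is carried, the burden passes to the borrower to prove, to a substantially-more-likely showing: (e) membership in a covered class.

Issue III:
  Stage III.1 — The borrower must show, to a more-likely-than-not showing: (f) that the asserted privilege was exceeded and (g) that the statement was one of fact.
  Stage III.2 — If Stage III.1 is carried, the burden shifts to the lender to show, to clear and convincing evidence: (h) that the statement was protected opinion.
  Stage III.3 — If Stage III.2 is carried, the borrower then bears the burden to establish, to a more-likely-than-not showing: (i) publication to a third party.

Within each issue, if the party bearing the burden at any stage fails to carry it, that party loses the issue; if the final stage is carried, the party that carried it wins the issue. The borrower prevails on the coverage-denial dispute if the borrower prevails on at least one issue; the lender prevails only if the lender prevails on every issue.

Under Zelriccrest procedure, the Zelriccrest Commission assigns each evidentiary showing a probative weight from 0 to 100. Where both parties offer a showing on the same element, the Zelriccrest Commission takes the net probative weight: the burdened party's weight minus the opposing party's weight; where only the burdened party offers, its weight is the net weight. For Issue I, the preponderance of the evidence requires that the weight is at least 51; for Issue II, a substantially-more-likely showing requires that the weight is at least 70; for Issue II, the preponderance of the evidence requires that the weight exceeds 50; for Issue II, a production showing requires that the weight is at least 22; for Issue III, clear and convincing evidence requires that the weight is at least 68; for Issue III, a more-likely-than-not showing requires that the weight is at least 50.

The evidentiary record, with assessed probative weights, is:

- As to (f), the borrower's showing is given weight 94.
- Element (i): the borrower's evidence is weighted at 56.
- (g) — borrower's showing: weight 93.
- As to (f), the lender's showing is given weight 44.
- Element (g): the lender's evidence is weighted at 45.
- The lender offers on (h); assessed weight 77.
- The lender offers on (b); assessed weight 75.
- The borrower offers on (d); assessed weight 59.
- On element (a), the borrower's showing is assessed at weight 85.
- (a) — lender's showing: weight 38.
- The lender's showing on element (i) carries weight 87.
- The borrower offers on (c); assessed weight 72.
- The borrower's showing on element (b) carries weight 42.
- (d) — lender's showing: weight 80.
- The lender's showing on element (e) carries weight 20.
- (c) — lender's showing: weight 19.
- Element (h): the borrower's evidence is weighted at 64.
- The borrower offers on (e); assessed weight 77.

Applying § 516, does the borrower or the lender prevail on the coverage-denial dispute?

borrower

— Issue I —
At Stage I.1 the borrower must meet the preponderance of the evidence (weight is at least 51): on (a) the weight is 85 less the opposing 38 gives net 47, which does not reach 51, so (a) does not meet the standard.
  The borrower does not carry Stage I.1.
The lender prevails on this issue.
— Issue II —
Stage II.1 — burden on borrower; standard: the preponderance of the evidence (weight exceeds 50).
    (c): 72 − 19 = 53 > 50 [met]
  Stage II.1 carried; the burden shifts to the lender.
Stage II.2 — burden on lender; standard: a production showing (weight is at least 22).
    (d): 80 − 59 = 21 < 22 [not met]
  Not every element is met, so the lender fails to carry Stage II.2.
So the borrower prevails on this issue.
— Issue III —
Stage III.1 (borrower, a more-likely-than-not showing, weight is at least 50): (f) net 94−44=50 ≥ 50 — meets; (g) net 93−45=48 < 50 — fails.
  Stage III.1 not carried; the borrower fails its burden.
So the lender prevails on this issue.
Per-issue: Issue I → lender; Issue II → borrower; Issue III → lender. The borrower must prevail on at least one issue; overall, the borrower prevails.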